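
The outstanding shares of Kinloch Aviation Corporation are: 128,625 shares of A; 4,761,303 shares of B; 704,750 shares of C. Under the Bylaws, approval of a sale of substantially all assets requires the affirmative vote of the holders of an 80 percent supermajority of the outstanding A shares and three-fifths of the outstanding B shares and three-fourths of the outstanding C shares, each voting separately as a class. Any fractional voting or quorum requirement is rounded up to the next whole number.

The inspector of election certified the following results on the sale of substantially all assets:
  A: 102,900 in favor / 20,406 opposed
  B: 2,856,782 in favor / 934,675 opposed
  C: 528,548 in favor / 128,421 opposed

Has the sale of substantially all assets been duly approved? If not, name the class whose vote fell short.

Not approved — the C shares did not give the required vote.

A: 4/5 of 128625 = 102900; 102,900 required, 102,900 in favor — approved.
B: 3/5 of 4761303 = 2856781.80, rounded up to 2856782; 2,856,782 required, 2,856,782 in favor — approved.
C: 3/4 of 704750 = 528562.50, rounded up to 528563; 528,563 required, 528,548 in favor — not approved.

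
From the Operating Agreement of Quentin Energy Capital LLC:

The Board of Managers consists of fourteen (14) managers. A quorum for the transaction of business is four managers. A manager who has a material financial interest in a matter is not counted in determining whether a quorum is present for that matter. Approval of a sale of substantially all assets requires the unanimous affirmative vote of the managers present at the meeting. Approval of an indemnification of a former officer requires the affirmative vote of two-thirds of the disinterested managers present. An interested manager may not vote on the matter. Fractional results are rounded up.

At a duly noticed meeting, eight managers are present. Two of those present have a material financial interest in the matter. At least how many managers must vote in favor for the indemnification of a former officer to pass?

4

The indemnification of a former officer requires two-thirds of the disinterested managers present (8 − 2 = 6).
2/3 of 6 = 4.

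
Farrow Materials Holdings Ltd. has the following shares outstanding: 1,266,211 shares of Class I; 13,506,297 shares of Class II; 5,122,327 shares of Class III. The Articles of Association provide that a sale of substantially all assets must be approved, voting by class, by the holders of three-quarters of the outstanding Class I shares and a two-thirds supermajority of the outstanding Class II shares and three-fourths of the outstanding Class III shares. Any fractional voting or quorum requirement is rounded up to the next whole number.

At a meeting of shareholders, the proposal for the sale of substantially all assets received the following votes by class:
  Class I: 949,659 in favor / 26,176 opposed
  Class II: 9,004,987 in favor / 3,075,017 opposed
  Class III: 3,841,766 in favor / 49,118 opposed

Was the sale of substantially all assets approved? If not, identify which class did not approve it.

Approved — every class gave the required vote.

Class I: 3/4 of 1266211 = 949658.25, rounded up to 949659; 949,659 required, 949,659 in favor — approved.
Class II: 2/3 of 13506297 = 9004198; 9,004,198 required, 9,004,987 in favor — approved.
Class III: 3/4 of 5122327 = 3841745.25, rounded up to 3841746; 3,841,746 required, 3,841,766 in favor — approved.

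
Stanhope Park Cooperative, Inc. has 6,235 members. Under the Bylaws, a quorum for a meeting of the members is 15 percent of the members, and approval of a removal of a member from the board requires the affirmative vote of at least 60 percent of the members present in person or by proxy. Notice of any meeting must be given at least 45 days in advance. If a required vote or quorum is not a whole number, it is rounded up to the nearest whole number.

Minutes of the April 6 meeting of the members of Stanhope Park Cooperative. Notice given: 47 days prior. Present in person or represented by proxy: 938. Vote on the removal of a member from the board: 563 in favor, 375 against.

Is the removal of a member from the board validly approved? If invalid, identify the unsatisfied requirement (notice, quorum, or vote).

Notice: 47 days given; 45 required. Satisfied.
Quorum: 15% of 6,235 = 935.25, rounded up to 936; 938 present. Satisfied.
Vote: requires three-fifths of those present (938); 3/5 of 938 = 562.80, rounded up to 563, so 563 needed; 563 in favor. Satisfied.

Valid — all requirements satisfied.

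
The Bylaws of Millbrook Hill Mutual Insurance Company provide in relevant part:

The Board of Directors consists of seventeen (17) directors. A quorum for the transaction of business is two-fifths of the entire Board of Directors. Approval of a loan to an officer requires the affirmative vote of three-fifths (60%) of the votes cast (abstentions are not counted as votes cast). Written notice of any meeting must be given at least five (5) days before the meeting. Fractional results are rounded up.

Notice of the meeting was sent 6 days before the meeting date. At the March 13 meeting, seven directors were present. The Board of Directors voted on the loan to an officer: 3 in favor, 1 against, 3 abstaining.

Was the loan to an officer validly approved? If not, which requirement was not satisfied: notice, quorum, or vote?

Notice: 6 days given; 5 required (6 ≥ 5). Satisfied.
Quorum: 7 present; quorum is 7. Satisfied.
Vote: the loan to an officer requires three-fifths of the votes cast (7 present − 3 abstaining = 4). 3/5 of 4 = 2.40, rounded up to 3, so 3 affirmative votes are needed; 3 voted in favor. Satisfied.

Valid — all requirements satisfied.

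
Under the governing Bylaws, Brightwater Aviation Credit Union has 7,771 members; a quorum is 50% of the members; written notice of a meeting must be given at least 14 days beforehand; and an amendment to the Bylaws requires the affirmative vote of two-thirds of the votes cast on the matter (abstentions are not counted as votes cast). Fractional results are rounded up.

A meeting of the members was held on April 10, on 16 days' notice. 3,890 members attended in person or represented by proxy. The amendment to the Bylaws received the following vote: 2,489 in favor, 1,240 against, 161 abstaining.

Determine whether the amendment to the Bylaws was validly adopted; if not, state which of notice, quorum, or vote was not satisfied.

Notice: 16 days given; 14 required. Satisfied.
Quorum: 50% of 7,771 = 3,885.50, rounded up to 3,886; 3,890 present. Satisfied.
Vote: requires two-thirds of the votes cast (3,890 − 161 abstaining = 3,729); 2/3 of 3729 = 2486, so 2,486 needed; 2,489 in favor. Satisfied.

Valid — all requirements satisfied.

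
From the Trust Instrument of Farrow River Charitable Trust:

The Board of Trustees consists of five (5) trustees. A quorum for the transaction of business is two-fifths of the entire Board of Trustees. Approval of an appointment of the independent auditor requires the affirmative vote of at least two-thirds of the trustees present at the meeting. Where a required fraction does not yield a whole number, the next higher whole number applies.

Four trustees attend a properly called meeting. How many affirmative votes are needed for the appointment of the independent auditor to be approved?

3

The appointment of the independent auditor requires two-thirds of the trustees present (4).
2/3 of 4 = 2.67, rounded up to 3.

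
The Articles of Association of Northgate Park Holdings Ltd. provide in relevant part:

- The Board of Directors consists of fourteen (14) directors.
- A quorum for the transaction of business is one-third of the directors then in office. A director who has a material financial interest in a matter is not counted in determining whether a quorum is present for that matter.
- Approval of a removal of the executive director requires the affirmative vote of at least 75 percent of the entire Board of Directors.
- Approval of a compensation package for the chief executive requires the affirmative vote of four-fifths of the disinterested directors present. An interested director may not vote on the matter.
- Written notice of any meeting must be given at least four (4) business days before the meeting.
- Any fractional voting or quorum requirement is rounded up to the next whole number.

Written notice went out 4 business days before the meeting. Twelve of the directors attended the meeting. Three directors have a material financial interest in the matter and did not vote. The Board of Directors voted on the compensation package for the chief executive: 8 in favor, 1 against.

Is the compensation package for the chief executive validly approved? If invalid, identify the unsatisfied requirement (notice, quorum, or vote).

Notice: 4 business days given; 4 required (4 ≥ 4). Satisfied.
Quorum: 12 present, but the 3 interested directors do not count, leaving 9. Quorum is 5. Satisfied.
Vote: the compensation package for the chief executive requires four-fifths of the disinterested directors present (12 − 3 = 9). 4/5 of 9 = 7.20, rounded up to 8, so 8 affirmative votes are needed; 8 voted in favor. Satisfied.

Valid — all requirements satisfied.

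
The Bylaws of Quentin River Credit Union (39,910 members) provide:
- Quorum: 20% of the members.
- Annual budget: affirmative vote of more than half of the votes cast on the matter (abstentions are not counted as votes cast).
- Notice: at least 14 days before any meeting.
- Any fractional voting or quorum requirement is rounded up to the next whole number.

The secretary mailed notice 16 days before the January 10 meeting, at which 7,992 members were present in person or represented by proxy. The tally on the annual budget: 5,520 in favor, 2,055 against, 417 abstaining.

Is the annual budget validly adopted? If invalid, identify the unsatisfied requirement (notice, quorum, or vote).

Notice: 16 days given; 14 required. Satisfied.
Quorum: 20% of 39,910 = 7,982; 7,992 present. Satisfied.
Vote: requires a majority of the votes cast (7,992 − 417 abstaining = 7,575); a majority of 7575 is 3788, so 3,788 needed; 5,520 in favor. Satisfied.

Valid — all requirements satisfied.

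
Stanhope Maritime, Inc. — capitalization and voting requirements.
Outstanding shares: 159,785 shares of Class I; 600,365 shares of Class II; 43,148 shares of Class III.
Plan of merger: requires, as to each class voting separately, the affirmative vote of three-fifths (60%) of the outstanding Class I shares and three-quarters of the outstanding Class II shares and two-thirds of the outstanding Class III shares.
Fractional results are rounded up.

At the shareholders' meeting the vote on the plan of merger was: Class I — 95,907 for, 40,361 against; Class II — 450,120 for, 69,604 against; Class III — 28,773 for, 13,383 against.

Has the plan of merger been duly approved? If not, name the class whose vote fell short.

Not approved — the Class II shares did not give the required vote.

Class I: 3/5 of 159785 = 95871; 95,871 required, 95,907 in favor — approved.
Class II: 3/4 of 600365 = 450273.75, rounded up to 450274; 450,274 required, 450,120 in favor — not approved.
Class III: 2/3 of 43148 = 28765.33, rounded up to 28766; 28,766 required, 28,773 in favor — approved.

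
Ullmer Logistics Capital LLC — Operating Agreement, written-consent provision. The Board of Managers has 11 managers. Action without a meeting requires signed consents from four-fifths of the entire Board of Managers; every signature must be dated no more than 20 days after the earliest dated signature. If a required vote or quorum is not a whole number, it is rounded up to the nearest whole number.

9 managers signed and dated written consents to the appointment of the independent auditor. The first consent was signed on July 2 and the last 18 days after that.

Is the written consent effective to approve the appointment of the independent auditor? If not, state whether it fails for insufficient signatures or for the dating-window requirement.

Signatures required: four-fifths of 11 — 4/5 of 11 = 8.80, rounded up to 9, so 9 needed; 9 signed. Sufficient.
Dating window: the latest signature is 18 days after the earliest; the limit is 20 days. Within the window.

Effective — both the signature and dating-window requirements are satisfied.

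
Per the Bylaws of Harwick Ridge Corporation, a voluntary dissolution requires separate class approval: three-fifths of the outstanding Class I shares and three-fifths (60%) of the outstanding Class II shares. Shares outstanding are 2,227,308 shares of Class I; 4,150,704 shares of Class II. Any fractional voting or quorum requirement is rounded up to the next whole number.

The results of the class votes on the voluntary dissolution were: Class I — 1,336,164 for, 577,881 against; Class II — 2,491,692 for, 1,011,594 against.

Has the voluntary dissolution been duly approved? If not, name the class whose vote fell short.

Not approved — the Class I shares did not give the required vote.

Class I: 3/5 of 2227308 = 1336384.80, rounded up to 1336385; 1,336,385 required, 1,336,164 in favor — not approved.
Class II: 3/5 of 4150704 = 2490422.40, rounded up to 2490423; 2,490,423 required, 2,491,692 in favor — approved.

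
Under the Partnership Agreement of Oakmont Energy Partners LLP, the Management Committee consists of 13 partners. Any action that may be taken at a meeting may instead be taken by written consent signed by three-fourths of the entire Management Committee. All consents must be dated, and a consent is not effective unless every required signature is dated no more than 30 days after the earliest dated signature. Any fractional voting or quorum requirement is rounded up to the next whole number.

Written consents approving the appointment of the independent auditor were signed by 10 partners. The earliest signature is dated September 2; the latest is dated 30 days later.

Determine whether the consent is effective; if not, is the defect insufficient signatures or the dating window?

Signatures required: three-fourths of 13 — 3/4 of 13 = 9.75, rounded up to 10, so 10 needed; 10 signed. Sufficient.
Dating window: the latest signature is 30 days after the earliest; the limit is 30 days. Within the window.

Effective — both the signature and dating-window requirements are satisfied.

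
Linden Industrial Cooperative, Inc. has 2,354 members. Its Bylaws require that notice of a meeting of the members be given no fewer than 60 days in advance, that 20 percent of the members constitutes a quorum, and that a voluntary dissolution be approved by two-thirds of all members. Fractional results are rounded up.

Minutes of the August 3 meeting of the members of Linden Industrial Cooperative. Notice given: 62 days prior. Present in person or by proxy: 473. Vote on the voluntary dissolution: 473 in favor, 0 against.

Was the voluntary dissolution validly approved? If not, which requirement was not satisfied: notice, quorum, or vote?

Invalid — vote requirement not satisfied.

Notice: 62 days given; 60 required. Satisfied.
Quorum: 20% of 2,354 = 470.80, rounded up to 471; 473 present. Satisfied.
Vote: requires two-thirds of all members (2,354); 2/3 of 2354 = 1569.33, rounded up to 1570, so 1,570 needed; 473 in favor. Not satisfied.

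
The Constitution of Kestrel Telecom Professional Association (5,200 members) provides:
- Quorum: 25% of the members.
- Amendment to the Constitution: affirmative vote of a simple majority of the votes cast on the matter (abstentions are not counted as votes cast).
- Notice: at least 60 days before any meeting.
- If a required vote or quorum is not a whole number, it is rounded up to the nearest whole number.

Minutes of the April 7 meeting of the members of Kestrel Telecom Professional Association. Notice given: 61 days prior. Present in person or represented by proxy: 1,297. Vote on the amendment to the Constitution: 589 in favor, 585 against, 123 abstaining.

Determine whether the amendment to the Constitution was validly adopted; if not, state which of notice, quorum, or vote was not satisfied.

Notice: 61 days given; 60 required. Satisfied.
Quorum: 25% of 5,200 = 1,300; 1,297 present. Not satisfied.
Vote: requires a majority of the votes cast (1,297 − 123 abstaining = 1,174); a majority of 1174 is 588, so 588 needed; 589 in favor. Satisfied.

Invalid — quorum requirement not satisfied.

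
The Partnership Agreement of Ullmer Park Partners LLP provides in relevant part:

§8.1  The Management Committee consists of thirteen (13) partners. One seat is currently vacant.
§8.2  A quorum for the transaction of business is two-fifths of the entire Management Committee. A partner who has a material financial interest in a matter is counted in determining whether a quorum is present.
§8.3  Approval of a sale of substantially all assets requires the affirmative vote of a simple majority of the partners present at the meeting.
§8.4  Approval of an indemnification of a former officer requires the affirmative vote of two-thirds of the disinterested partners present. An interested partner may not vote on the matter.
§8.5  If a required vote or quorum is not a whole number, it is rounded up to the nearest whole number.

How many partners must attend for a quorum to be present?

2/5 of 13 = 5.20, rounded up to 6.

6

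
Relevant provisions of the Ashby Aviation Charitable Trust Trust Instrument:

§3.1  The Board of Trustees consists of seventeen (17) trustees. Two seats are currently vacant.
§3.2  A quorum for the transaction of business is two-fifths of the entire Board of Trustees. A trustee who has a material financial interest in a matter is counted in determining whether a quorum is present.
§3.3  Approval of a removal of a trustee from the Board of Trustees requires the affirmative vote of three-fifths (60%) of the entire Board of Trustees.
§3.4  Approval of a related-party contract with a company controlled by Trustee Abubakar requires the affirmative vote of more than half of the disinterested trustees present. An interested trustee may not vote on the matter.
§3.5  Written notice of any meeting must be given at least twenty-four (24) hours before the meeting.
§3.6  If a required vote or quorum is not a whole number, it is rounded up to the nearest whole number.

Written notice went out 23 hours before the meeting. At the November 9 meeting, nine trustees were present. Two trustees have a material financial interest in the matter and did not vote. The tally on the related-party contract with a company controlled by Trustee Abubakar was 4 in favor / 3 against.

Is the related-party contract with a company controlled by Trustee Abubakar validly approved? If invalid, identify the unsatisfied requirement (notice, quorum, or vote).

Notice: 23 hours given; 24 required (23 < 24). Not satisfied.
Quorum: 9 present (interested trustees count toward quorum); quorum is 7. Satisfied.
Vote: the related-party contract with a company controlled by Trustee Abubakar requires a majority of the disinterested trustees present (9 − 2 = 7). A majority of 7 is 4, so 4 affirmative votes are needed; 4 voted in favor. Satisfied.

Invalid — notice requirement not satisfied.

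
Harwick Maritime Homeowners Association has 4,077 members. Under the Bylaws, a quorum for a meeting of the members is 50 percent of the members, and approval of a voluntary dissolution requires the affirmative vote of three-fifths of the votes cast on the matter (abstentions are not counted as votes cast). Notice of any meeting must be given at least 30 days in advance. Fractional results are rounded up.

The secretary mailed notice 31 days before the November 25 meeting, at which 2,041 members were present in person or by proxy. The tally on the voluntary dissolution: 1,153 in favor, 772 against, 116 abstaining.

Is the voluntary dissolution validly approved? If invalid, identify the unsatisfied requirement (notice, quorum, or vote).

Notice: 31 days given; 30 required. Satisfied.
Quorum: 50% of 4,077 = 2,038.50, rounded up to 2,039; 2,041 present. Satisfied.
Vote: requires three-fifths of the votes cast (2,041 − 116 abstaining = 1,925); 3/5 of 1925 = 1155, so 1,155 needed; 1,153 in favor. Not satisfied.

Invalid — vote requirement not satisfied.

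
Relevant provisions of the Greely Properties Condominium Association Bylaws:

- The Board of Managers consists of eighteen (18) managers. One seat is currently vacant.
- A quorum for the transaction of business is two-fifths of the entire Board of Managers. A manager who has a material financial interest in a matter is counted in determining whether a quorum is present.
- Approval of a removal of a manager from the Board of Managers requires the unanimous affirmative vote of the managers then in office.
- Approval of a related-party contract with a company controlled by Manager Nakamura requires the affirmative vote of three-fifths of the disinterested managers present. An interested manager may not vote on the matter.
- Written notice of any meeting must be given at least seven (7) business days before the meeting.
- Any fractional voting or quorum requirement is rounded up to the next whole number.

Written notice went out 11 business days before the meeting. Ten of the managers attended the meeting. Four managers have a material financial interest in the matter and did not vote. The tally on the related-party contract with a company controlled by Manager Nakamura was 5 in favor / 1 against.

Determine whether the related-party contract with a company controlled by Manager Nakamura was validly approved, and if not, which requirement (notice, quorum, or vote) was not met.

Notice: 11 business days given; 7 required (11 ≥ 7). Satisfied.
Quorum: 10 present (interested managers count toward quorum); quorum is 8. Satisfied.
Vote: the related-party contract with a company controlled by Manager Nakamura requires three-fifths of the disinterested managers present (10 − 4 = 6). 3/5 of 6 = 3.60, rounded up to 4, so 4 affirmative votes are needed; 5 voted in favor. Satisfied.

Valid — all requirements satisfied.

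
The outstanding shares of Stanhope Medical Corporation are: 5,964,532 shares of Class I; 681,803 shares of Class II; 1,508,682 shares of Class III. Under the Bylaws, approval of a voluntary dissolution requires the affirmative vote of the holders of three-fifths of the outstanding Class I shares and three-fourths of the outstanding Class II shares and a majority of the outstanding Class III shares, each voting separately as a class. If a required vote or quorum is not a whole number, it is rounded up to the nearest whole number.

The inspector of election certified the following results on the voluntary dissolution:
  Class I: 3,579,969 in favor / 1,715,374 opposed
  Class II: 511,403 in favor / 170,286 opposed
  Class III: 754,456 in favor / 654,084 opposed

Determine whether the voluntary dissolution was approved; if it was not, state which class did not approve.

Approved — every class gave the required vote.

Class I: 3/5 of 5964532 = 3578719.20, rounded up to 3578720; 3,578,720 required, 3,579,969 in favor — approved.
Class II: 3/4 of 681803 = 511352.25, rounded up to 511353; 511,353 required, 511,403 in favor — approved.
Class III: a majority of 1508682 is 754342; 754,342 required, 754,456 in favor — approved.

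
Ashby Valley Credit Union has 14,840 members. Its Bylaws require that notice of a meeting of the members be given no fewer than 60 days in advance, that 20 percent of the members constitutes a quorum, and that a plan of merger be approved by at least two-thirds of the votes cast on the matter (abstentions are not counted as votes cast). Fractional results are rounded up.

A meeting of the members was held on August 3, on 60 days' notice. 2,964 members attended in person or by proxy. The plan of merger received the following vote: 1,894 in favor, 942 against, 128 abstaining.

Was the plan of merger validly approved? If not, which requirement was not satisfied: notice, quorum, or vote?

Notice: 60 days given; 60 required. Satisfied.
Quorum: 20% of 14,840 = 2,968; 2,964 present. Not satisfied.
Vote: requires two-thirds of the votes cast (2,964 − 128 abstaining = 2,836); 2/3 of 2836 = 1890.67, rounded up to 1891, so 1,891 needed; 1,894 in favor. Satisfied.

Invalid — quorum requirement not satisfied.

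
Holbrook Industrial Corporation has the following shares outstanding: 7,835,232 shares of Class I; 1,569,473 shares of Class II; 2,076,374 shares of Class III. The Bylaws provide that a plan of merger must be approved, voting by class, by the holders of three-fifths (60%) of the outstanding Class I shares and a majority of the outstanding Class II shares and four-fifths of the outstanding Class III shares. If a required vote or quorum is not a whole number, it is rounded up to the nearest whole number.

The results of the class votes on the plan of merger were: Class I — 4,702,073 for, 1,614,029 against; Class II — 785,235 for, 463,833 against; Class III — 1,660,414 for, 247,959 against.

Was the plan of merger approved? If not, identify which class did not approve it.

Not approved — the Class III shares did not give the required vote.

Class I: 3/5 of 7835232 = 4701139.20, rounded up to 4701140; 4,701,140 required, 4,702,073 in favor — approved.
Class II: a majority of 1569473 is 784737; 784,737 required, 785,235 in favor — approved.
Class III: 4/5 of 2076374 = 1661099.20, rounded up to 1661100; 1,661,100 required, 1,660,414 in favor — not approved.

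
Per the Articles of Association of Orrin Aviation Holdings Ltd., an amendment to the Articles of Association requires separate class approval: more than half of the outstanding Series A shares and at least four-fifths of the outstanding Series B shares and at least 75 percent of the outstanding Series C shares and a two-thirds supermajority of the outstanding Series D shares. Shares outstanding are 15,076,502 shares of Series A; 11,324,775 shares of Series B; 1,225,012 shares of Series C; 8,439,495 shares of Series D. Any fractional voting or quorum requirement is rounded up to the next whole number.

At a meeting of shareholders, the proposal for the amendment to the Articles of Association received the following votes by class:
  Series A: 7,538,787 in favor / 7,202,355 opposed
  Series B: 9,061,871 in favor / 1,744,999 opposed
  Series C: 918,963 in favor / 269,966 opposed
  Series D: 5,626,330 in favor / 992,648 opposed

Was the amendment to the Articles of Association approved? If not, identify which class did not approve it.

Approved — every class gave the required vote.

Series A: a majority of 15076502 is 7538252; 7,538,252 required, 7,538,787 in favor — approved.
Series B: 4/5 of 11324775 = 9059820; 9,059,820 required, 9,061,871 in favor — approved.
Series C: 3/4 of 1225012 = 918759; 918,759 required, 918,963 in favor — approved.
Series D: 2/3 of 8439495 = 5626330; 5,626,330 required, 5,626,330 in favor — approved.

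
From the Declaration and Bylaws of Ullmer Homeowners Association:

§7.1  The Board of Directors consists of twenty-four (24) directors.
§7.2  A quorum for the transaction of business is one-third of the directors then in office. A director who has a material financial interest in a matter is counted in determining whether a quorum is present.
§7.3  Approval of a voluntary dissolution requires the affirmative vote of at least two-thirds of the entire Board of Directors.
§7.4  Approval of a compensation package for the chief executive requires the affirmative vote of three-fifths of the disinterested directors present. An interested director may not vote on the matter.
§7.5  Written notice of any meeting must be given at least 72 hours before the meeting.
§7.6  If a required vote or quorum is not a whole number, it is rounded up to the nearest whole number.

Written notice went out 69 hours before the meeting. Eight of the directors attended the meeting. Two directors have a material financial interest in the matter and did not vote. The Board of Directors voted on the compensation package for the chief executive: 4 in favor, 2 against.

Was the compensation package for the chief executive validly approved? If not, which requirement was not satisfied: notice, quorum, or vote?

Invalid — notice requirement not satisfied.

Notice: 69 hours given; 72 required (69 < 72). Not satisfied.
Quorum: 8 present (interested directors count toward quorum); quorum is 8. Satisfied.
Vote: the compensation package for the chief executive requires three-fifths of the disinterested directors present (8 − 2 = 6). 3/5 of 6 = 3.60, rounded up to 4, so 4 affirmative votes are needed; 4 voted in favor. Satisfied.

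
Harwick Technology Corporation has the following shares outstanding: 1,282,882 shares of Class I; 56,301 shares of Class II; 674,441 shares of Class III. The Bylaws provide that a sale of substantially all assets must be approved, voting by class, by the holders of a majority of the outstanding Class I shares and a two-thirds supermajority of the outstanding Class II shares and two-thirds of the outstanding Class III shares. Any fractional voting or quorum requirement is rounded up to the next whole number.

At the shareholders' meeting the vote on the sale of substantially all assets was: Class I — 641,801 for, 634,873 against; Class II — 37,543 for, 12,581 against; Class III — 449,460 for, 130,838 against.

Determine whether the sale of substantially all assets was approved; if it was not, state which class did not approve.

Class I: a majority of 1282882 is 641442; 641,442 required, 641,801 in favor — approved.
Class II: 2/3 of 56301 = 37534; 37,534 required, 37,543 in favor — approved.
Class III: 2/3 of 674441 = 449627.33, rounded up to 449628; 449,628 required, 449,460 in favor — not approved.

Not approved — the Class III shares did not give the required vote.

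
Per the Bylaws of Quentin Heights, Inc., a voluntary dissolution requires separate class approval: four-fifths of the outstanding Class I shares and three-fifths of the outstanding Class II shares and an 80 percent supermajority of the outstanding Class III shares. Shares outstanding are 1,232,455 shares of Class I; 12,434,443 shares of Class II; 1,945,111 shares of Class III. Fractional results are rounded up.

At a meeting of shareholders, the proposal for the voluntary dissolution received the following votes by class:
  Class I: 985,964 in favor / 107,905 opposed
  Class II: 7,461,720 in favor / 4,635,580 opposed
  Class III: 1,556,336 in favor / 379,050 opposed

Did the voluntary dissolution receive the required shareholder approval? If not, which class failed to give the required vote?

Approved — every class gave the required vote.

Class I: 4/5 of 1232455 = 985964; 985,964 required, 985,964 in favor — approved.
Class II: 3/5 of 12434443 = 7460665.80, rounded up to 7460666; 7,460,666 required, 7,461,720 in favor — approved.
Class III: 4/5 of 1945111 = 1556088.80, rounded up to 1556089; 1,556,089 required, 1,556,336 in favor — approved.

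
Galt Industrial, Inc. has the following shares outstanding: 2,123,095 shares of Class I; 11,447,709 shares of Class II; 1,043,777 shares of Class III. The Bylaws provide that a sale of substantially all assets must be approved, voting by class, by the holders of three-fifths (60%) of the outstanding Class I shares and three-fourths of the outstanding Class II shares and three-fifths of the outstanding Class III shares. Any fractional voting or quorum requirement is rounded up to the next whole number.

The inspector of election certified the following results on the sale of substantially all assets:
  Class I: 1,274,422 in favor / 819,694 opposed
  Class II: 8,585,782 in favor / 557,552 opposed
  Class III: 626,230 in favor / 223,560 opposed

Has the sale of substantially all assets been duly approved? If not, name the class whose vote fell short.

Class I: 3/5 of 2123095 = 1273857; 1,273,857 required, 1,274,422 in favor — approved.
Class II: 3/4 of 11447709 = 8585781.75, rounded up to 8585782; 8,585,782 required, 8,585,782 in favor — approved.
Class III: 3/5 of 1043777 = 626266.20, rounded up to 626267; 626,267 required, 626,230 in favor — not approved.

Not approved — the Class III shares did not give the required vote.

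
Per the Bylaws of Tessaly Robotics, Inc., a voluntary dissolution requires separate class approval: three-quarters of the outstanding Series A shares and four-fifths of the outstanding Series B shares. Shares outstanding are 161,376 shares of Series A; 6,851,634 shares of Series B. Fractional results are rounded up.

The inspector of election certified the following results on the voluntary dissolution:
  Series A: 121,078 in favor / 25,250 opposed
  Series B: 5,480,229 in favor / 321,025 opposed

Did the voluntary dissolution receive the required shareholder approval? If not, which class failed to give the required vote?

Series A: 3/4 of 161376 = 121032; 121,032 required, 121,078 in favor — approved.
Series B: 4/5 of 6851634 = 5481307.20, rounded up to 5481308; 5,481,308 required, 5,480,229 in favor — not approved.

Not approved — the Series B shares did not give the required vote.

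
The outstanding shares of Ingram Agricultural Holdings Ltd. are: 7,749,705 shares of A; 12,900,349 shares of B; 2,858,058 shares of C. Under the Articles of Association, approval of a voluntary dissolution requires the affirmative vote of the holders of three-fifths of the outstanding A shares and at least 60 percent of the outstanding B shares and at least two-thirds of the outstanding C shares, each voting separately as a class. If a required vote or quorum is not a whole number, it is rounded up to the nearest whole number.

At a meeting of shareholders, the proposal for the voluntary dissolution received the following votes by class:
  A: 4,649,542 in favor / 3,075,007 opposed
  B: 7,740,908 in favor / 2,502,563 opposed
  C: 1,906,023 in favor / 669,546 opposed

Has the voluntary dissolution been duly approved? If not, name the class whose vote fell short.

A: 3/5 of 7749705 = 4649823; 4,649,823 required, 4,649,542 in favor — not approved.
B: 3/5 of 12900349 = 7740209.40, rounded up to 7740210; 7,740,210 required, 7,740,908 in favor — approved.
C: 2/3 of 2858058 = 1905372; 1,905,372 required, 1,906,023 in favor — approved.

Not approved — the A shares did not give the required vote.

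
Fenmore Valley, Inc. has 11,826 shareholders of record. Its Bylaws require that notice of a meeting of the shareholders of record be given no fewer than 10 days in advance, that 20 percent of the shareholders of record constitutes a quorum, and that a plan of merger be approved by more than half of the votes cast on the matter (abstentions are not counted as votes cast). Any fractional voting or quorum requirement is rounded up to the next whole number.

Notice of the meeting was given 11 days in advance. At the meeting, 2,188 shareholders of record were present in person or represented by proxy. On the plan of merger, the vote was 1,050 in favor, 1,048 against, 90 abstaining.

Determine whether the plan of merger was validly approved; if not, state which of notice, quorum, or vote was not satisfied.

Invalid — quorum requirement not satisfied.

Notice: 11 days given; 10 required. Satisfied.
Quorum: 20% of 11,826 = 2,365.20, rounded up to 2,366; 2,188 present. Not satisfied.
Vote: requires a majority of the votes cast (2,188 − 90 abstaining = 2,098); a majority of 2098 is 1050, so 1,050 needed; 1,050 in favor. Satisfied.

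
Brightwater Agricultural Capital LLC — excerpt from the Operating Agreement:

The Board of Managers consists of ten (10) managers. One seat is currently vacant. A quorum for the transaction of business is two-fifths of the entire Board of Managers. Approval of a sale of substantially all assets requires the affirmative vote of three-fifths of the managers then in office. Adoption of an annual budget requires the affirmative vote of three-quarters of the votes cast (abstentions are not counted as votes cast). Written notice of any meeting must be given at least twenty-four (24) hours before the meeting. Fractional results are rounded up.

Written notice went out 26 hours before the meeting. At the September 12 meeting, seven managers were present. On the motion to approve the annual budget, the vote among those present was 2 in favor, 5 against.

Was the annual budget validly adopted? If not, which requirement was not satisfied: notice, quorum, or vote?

Invalid — vote requirement not satisfied.

Notice: 26 hours given; 24 required (26 ≥ 24). Satisfied.
Quorum: 7 present; quorum is 4. Satisfied.
Vote: the annual budget requires three-fourths of the votes cast (7). 3/4 of 7 = 5.25, rounded up to 6, so 6 affirmative votes are needed; 2 voted in favor. Not satisfied.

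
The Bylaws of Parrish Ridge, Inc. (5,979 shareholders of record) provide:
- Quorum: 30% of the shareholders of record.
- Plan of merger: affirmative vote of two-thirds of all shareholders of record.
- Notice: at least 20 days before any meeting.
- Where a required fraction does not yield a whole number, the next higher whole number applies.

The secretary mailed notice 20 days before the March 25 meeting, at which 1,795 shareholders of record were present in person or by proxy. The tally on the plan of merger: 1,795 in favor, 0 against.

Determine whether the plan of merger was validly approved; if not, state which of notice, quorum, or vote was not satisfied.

Notice: 20 days given; 20 required. Satisfied.
Quorum: 30% of 5,979 = 1,793.70, rounded up to 1,794; 1,795 present. Satisfied.
Vote: requires two-thirds of all shareholders of record (5,979); 2/3 of 5979 = 3986, so 3,986 needed; 1,795 in favor. Not satisfied.

Invalid — vote requirement not satisfied.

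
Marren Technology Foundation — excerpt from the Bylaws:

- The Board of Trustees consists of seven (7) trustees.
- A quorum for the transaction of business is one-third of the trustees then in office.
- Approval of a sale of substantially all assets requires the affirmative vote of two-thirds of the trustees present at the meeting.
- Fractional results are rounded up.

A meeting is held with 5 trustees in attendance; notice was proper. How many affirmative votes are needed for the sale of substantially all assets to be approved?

4

The sale of substantially all assets requires two-thirds of the trustees present (5).
2/3 of 5 = 3.33, rounded up to 4.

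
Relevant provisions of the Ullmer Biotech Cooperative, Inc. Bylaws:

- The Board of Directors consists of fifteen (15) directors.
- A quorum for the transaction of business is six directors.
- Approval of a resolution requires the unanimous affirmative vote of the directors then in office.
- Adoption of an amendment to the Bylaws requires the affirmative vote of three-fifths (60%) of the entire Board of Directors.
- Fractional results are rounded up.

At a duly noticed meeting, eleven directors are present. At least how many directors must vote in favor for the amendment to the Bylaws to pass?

9

The amendment to the Bylaws requires three-fifths of the entire Board of Directors (15).
3/5 of 15 = 9.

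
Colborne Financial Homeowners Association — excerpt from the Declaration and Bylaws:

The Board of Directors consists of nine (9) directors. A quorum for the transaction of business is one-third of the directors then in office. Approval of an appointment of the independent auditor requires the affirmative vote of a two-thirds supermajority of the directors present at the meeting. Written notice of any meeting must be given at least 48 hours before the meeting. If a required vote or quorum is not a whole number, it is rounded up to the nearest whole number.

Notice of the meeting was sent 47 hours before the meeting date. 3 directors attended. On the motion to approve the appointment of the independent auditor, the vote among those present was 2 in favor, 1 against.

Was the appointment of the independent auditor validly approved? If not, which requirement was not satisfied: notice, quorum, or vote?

Invalid — notice requirement not satisfied.

Notice: 47 hours given; 48 required (47 < 48). Not satisfied.
Quorum: 3 present; quorum is 3. Satisfied.
Vote: the appointment of the independent auditor requires two-thirds of the directors present (3). 2/3 of 3 = 2, so 2 affirmative votes are needed; 2 voted in favor. Satisfied.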